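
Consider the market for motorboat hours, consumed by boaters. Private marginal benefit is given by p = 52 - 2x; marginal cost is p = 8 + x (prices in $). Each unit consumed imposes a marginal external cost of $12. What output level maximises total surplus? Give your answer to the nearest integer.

Social marginal benefit = demand − MEC = 40 - 2x.
Set SMB = MC: 40 - 2x = 8 + x → x* = 10.6667.

x* = 11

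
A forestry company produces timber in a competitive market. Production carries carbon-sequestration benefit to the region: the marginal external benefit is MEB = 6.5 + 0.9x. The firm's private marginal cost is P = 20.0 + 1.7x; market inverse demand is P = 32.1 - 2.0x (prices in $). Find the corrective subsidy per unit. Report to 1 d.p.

Social marginal cost = private MC − MEB = 13.5 + 0.8x.
Set SMC = demand: 13.5 + 0.8x = 32.1 - 2.0x → x* = 6.6429.
The Pigouvian subsidy equals MEB at x*: 6.5 + 0.9×6.6429 = 12.4786.

subsidy = $12.5 per unit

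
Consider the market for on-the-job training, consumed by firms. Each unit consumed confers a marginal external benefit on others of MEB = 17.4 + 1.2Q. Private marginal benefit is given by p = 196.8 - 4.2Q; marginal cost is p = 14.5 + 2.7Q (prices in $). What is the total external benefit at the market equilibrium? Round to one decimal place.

$878.5

Market equilibrium (private): 14.5 + 2.7Q = 196.8 - 4.2Q → Q_m = 26.4203.
Total external benefit = ∫₀^{Q_m} (17.4 + 1.2Q) dQ = 17.4×26.4203 + ½×1.2×26.4203² = 878.5326.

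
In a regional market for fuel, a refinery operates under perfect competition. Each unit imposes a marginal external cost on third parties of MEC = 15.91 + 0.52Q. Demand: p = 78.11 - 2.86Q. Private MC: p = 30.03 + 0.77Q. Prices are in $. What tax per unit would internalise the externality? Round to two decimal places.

tax = $19.94 per unit

Social marginal cost = private MC + MEC = 45.94 + 1.29Q.
Set SMC = demand: 45.94 + 1.29Q = 78.11 - 2.86Q → Q* = 7.7518.
The Pigouvian tax equals MEC at Q*: 15.91 + 0.52×7.7518 = 19.9409.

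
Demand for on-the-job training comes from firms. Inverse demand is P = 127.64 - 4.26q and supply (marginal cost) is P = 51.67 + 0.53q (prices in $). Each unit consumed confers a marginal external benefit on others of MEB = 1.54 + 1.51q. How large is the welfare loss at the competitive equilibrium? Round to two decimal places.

DWL = $99.04

Market equilibrium (private): 51.67 + 0.53q = 127.64 - 4.26q → q_m = 15.8601.
Social marginal benefit = demand + MEB = 129.18 - 2.75q.
Set SMB = MC: 129.18 - 2.75q = 51.67 + 0.53q → q* = 23.6311.
The welfare-loss triangle has base |q_m − q*| and height MEB(q_m) (the vertical gap between SMB and MC is zero at q* and MEB at q_m).
DWL = ½ × 7.7710 × 25.4888 = 99.0367.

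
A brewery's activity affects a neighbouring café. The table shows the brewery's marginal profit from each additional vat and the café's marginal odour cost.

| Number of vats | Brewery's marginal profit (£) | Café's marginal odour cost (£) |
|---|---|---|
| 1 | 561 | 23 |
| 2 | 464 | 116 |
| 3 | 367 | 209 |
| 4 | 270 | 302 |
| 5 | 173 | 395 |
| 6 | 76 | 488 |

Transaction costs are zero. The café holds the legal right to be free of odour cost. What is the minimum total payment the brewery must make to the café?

Efficient level: marginal profit ≥ marginal odour cost through level 3, so k* = 3.
With the café holding the right, the brewery must at least compensate total damage at k*: 23 + 116 + 209 = 348.

£348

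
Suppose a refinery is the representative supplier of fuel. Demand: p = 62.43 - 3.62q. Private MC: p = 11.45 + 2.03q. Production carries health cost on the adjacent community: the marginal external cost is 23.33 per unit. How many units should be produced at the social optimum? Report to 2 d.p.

Social marginal cost = private MC + MEC = 34.78 + 2.03q.
Set SMC = demand: 34.78 + 2.03q = 62.43 - 3.62q → q* = 4.8938.

q* = 4.89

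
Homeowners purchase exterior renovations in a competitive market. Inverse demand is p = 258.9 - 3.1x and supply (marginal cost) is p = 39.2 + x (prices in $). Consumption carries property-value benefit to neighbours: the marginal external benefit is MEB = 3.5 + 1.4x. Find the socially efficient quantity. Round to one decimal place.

Social marginal benefit = demand + MEB = 262.4 - 1.7x.
Set SMB = MC: 262.4 - 1.7x = 39.2 + x → x* = 82.6667.

x* = 82.7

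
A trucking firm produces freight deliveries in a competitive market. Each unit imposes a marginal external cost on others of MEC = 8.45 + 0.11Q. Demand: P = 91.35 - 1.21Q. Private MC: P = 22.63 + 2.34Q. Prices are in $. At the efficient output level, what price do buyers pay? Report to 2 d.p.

Social marginal cost = private MC + MEC = 31.08 + 2.45Q.
Set SMC = demand: 31.08 + 2.45Q = 91.35 - 1.21Q → Q* = 16.4672.
Consumer price on the demand curve at Q*: 91.35 − 1.21×16.4672 = 71.4247.

P = $71.42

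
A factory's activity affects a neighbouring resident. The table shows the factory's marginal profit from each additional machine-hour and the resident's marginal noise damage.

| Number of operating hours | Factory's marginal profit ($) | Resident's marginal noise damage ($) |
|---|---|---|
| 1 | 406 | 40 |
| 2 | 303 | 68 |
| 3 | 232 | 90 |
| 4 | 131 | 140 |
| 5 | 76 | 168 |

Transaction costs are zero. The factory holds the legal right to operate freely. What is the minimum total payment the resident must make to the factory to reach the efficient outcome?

Left alone the factory would choose level 5 (marginal profit stays positive).
Efficient level: k* = 3 (marginal profit ≥ marginal noise damage through 3).
The resident must at least cover the factory's forgone profit from cutting 5→3: 131 + 76 = 207.

$207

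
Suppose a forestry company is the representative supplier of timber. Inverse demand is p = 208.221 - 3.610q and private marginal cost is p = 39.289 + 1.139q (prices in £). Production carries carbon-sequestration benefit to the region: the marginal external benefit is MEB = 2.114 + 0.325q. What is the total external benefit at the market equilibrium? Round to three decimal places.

Market equilibrium (private): 39.289 + 1.139q = 208.221 - 3.610q → q_m = 35.5721.
Total external benefit = ∫₀^{q_m} (2.114 + 0.325q) dq = 2.114×35.5721 + ½×0.325×35.5721² = 280.8227.

£280.823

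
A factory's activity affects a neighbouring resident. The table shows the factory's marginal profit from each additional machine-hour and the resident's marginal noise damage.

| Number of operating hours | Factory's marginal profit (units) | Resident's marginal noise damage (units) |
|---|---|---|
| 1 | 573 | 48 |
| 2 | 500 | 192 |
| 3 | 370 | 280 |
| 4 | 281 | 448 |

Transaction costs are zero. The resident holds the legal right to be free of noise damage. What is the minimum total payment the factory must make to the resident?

Efficient level: marginal profit ≥ marginal noise damage through level 3, so k* = 3.
With the resident holding the right, the factory must at least compensate total damage at k*: 48 + 192 + 280 = 520.

520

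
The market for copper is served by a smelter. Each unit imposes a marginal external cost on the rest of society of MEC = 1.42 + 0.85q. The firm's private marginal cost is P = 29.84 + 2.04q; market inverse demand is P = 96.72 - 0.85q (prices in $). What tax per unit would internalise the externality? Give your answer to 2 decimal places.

Social marginal cost = private MC + MEC = 31.26 + 2.89q.
Set SMC = demand: 31.26 + 2.89q = 96.72 - 0.85q → q* = 17.5027.
The Pigouvian tax equals MEC at q*: 1.42 + 0.85×17.5027 = 16.2973.

tax = $16.30 per unit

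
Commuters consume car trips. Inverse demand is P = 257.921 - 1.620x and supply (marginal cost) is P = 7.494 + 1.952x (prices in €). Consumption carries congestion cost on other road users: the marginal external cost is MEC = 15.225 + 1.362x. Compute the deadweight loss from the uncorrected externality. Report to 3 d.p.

DWL = €1242.123

Market equilibrium (private): 7.494 + 1.952x = 257.921 - 1.620x → x_m = 70.1083.
Social marginal benefit = demand − MEC = 242.696 - 2.982x.
Set SMB = MC: 242.696 - 2.982x = 7.494 + 1.952x → x* = 47.6696.
The loss is the area between SMB and MC from x* to x_m; with linear curves that's a triangle of height MEC(x_m).
DWL = ½ × 22.4387 × 110.7126 = 1242.1234.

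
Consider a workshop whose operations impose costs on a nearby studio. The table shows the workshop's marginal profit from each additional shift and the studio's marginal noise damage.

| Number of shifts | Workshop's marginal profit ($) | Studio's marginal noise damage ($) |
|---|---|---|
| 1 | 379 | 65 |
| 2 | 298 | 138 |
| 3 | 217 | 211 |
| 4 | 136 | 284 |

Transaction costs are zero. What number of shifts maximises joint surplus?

Bargaining reaches the level where marginal profit last exceeds marginal noise damage.
That holds through level 3 (217 ≥ 211) but not at 4 (136 < 284).

3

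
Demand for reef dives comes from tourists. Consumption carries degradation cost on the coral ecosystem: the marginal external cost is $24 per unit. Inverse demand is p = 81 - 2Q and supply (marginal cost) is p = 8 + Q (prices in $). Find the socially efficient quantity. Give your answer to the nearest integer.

Q* = 16

Social marginal benefit = demand − MEC = 57 - 2Q.
Set SMB = MC: 57 - 2Q = 8 + Q → Q* = 16.3333.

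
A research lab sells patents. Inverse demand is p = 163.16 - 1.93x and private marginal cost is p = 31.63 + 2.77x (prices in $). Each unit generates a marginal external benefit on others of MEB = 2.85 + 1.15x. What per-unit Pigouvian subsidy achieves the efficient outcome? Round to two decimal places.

subsidy = $46.38 per unit

Social marginal cost = private MC − MEB = 28.78 + 1.62x.
Set SMC = demand: 28.78 + 1.62x = 163.16 - 1.93x → x* = 37.8535.
The Pigouvian subsidy equals MEB at x*: 2.85 + 1.15×37.8535 = 46.3815.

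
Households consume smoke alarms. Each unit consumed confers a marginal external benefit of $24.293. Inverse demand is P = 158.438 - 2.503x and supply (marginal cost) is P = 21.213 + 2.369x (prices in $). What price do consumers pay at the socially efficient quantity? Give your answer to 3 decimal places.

P = $75.458

Social marginal benefit = demand + MEB = 182.731 - 2.503x.
Set SMB = MC: 182.731 - 2.503x = 21.213 + 2.369x → x* = 33.1523.
Consumer price on the demand curve at x*: 158.438 − 2.503×33.1523 = 75.4578.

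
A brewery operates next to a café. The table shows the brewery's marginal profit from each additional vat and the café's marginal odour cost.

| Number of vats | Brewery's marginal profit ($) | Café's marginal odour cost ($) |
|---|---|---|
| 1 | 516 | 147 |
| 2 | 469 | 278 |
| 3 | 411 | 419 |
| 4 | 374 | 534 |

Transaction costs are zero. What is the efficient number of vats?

Bargaining reaches the level where marginal profit last exceeds marginal odour cost.
That holds through level 2 (469 ≥ 278) but not at 3 (411 < 419).

2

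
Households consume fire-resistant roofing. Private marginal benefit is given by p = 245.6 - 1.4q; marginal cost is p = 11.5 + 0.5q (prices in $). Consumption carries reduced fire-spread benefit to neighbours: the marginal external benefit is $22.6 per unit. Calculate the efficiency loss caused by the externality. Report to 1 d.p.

Market equilibrium (private): 11.5 + 0.5q = 245.6 - 1.4q → q_m = 123.2105.
Social marginal benefit = demand + MEB = 268.2 - 1.4q.
Set SMB = MC: 268.2 - 1.4q = 11.5 + 0.5q → q* = 135.1053.
The loss is the area between SMB and MC from q* to q_m; with linear curves that's a triangle of height MEB(q_m).
DWL = ½ × 11.8948 × 22.6000 = 134.4112.

DWL = $134.4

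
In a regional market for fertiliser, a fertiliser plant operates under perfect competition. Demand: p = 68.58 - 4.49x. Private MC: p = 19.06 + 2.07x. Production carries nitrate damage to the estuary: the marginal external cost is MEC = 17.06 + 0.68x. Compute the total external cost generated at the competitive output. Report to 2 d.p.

Market equilibrium (private): 19.06 + 2.07x = 68.58 - 4.49x → x_m = 7.5488.
Total external cost = ∫₀^{x_m} (17.06 + 0.68x) dx = 17.06×7.5488 + ½×0.68×7.5488² = 148.1572.

148.16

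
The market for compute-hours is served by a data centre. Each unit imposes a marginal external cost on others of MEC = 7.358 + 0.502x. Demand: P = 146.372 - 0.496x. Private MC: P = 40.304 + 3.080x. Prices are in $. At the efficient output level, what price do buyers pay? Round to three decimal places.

P = $134.366

Social marginal cost = private MC + MEC = 47.662 + 3.582x.
Set SMC = demand: 47.662 + 3.582x = 146.372 - 0.496x → x* = 24.2055.
Consumer price on the demand curve at x*: 146.372 − 0.496×24.2055 = 134.3661.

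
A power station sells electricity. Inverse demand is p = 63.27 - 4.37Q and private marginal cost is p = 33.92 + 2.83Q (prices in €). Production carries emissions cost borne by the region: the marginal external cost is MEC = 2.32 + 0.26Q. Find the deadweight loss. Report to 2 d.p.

Market equilibrium (private): 33.92 + 2.83Q = 63.27 - 4.37Q → Q_m = 4.0764.
Social marginal cost = private MC + MEC = 36.24 + 3.09Q.
Set SMC = demand: 36.24 + 3.09Q = 63.27 - 4.37Q → Q* = 3.6233.
Height of the DWL triangle at Q_m is SMC(Q_m) − demand(Q_m) = MEC(Q_m) = 3.3799.
DWL = ½ × 0.4531 × 3.3799 = 0.7657.

DWL = €0.77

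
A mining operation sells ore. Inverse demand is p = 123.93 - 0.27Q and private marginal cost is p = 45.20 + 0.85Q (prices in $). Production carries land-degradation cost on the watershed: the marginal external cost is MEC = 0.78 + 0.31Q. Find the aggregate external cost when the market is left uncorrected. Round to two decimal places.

$820.74

Market equilibrium (private): 45.20 + 0.85Q = 123.93 - 0.27Q → Q_m = 70.2946.
Total external cost = ∫₀^{Q_m} (0.78 + 0.31Q) dQ = 0.78×70.2946 + ½×0.31×70.2946² = 820.7361.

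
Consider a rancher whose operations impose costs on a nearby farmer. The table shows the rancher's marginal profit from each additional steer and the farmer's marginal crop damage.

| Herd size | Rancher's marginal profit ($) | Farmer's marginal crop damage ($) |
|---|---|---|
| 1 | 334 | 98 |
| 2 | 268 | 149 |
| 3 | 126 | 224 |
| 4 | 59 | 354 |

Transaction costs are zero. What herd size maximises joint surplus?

Bargaining reaches the level where marginal profit last exceeds marginal crop damage.
That holds through level 2 (268 ≥ 149) but not at 3 (126 < 224).

2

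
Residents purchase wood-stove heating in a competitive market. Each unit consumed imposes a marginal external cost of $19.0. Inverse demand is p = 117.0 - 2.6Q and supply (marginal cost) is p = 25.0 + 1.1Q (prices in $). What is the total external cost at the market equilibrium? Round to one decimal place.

$472.4

Market equilibrium (private): 25.0 + 1.1Q = 117.0 - 2.6Q → Q_m = 24.8649.
Total external cost = MEC × Q_m = 19.0 × 24.8649 = 472.4331.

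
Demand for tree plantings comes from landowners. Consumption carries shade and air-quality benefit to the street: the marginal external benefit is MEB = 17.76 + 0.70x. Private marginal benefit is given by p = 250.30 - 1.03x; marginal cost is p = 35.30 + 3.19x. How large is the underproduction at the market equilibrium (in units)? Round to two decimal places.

Market equilibrium (private): 35.30 + 3.19x = 250.30 - 1.03x → x_m = 50.9479.
Social marginal benefit = demand + MEB = 268.06 - 0.33x.
Set SMB = MC: 268.06 - 0.33x = 35.30 + 3.19x → x* = 66.1250.
Gap = |50.9479 − 66.1250| = 15.1771.

15.18 units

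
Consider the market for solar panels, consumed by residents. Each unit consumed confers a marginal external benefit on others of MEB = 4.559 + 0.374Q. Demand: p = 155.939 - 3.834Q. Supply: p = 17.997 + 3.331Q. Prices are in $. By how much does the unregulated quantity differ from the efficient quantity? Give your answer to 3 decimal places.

1.732 units

Market equilibrium (private): 17.997 + 3.331Q = 155.939 - 3.834Q → Q_m = 19.2522.
Social marginal benefit = demand + MEB = 160.498 - 3.460Q.
Set SMB = MC: 160.498 - 3.460Q = 17.997 + 3.331Q → Q* = 20.9838.
Gap = |19.2522 − 20.9838| = 1.7316.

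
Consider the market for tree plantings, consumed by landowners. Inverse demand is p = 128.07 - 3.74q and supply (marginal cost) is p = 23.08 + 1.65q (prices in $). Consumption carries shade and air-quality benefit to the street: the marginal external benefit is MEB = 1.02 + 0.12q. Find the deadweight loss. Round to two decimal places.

DWL = $1.07

Market equilibrium (private): 23.08 + 1.65q = 128.07 - 3.74q → q_m = 19.4787.
Social marginal benefit = demand + MEB = 129.09 - 3.62q.
Set SMB = MC: 129.09 - 3.62q = 23.08 + 1.65q → q* = 20.1157.
Between q* and q_m the wedge SMB − MC runs linearly from 0 to MEB(q_m), so the loss is a triangle.
DWL = ½ × 0.6370 × 3.3574 = 1.0693.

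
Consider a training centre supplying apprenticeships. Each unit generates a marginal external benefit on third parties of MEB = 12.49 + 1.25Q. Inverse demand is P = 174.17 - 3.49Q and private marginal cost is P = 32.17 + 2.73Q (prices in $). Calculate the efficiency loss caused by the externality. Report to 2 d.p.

DWL = $169.34

Market equilibrium (private): 32.17 + 2.73Q = 174.17 - 3.49Q → Q_m = 22.8296.
Social marginal cost = private MC − MEB = 19.68 + 1.48Q.
Set SMC = demand: 19.68 + 1.48Q = 174.17 - 3.49Q → Q* = 31.0845.
The loss is the area between SMC and demand from Q* to Q_m; with linear curves that's a triangle of height MEB(Q_m).
DWL = ½ × 8.2549 × 41.0270 = 169.3369.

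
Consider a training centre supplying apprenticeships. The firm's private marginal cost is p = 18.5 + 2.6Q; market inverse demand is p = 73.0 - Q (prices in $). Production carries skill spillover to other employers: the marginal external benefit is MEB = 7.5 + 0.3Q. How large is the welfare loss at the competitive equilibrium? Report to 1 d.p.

DWL = $22.0

Market equilibrium (private): 18.5 + 2.6Q = 73.0 - Q → Q_m = 15.1389.
Social marginal cost = private MC − MEB = 11.0 + 2.3Q.
Set SMC = demand: 11.0 + 2.3Q = 73.0 - Q → Q* = 18.7879.
Height of the DWL triangle at Q_m is demand(Q_m) − SMC(Q_m) = MEB(Q_m) = 12.0417.
DWL = ½ × 3.6490 × 12.0417 = 21.9701.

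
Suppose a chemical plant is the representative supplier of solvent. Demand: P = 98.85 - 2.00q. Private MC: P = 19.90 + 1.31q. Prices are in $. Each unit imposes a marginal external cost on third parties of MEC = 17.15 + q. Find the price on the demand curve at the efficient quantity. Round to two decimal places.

Social marginal cost = private MC + MEC = 37.05 + 2.31q.
Set SMC = demand: 37.05 + 2.31q = 98.85 - 2.00q → q* = 14.3387.
Consumer price on the demand curve at q*: 98.85 − 2.00×14.3387 = 70.1726.

P = $70.17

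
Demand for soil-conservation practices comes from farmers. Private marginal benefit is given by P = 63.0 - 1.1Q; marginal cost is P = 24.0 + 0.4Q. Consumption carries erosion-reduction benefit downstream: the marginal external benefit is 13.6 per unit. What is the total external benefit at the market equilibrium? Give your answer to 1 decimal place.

Market equilibrium (private): 24.0 + 0.4Q = 63.0 - 1.1Q → Q_m = 26.0000.
Total external benefit = MEB × Q_m = 13.6 × 26.0000 = 353.6000.

353.6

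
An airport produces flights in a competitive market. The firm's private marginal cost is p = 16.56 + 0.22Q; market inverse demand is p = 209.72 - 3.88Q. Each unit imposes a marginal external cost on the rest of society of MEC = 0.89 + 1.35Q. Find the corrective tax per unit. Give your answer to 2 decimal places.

tax = 48.52 per unit

Social marginal cost = private MC + MEC = 17.45 + 1.57Q.
Set SMC = demand: 17.45 + 1.57Q = 209.72 - 3.88Q → Q* = 35.2789.
The Pigouvian tax equals MEC at Q*: 0.89 + 1.35×35.2789 = 48.5165.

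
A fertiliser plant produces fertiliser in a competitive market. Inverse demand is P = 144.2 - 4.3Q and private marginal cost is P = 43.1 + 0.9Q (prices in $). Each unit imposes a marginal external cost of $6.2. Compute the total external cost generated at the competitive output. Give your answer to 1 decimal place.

$120.5

Market equilibrium (private): 43.1 + 0.9Q = 144.2 - 4.3Q → Q_m = 19.4423.
Total external cost = MEC × Q_m = 6.2 × 19.4423 = 120.5423.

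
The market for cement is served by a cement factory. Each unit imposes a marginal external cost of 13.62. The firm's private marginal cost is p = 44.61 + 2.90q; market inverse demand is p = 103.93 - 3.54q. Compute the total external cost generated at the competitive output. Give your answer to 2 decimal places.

Market equilibrium (private): 44.61 + 2.90q = 103.93 - 3.54q → q_m = 9.2112.
Total external cost = MEC × q_m = 13.62 × 9.2112 = 125.4565.

125.46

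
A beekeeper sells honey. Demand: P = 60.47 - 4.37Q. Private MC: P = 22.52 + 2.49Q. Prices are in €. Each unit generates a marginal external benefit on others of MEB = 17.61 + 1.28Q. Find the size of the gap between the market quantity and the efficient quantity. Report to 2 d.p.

4.42 units

Market equilibrium (private): 22.52 + 2.49Q = 60.47 - 4.37Q → Q_m = 5.5321.
Social marginal cost = private MC − MEB = 4.91 + 1.21Q.
Set SMC = demand: 4.91 + 1.21Q = 60.47 - 4.37Q → Q* = 9.9570.
Gap = |5.5321 − 9.9570| = 4.4249.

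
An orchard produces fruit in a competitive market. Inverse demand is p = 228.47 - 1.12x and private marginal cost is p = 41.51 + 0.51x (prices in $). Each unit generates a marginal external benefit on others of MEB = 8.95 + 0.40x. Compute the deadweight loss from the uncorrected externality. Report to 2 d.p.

Market equilibrium (private): 41.51 + 0.51x = 228.47 - 1.12x → x_m = 114.6994.
Social marginal cost = private MC − MEB = 32.56 + 0.11x.
Set SMC = demand: 32.56 + 0.11x = 228.47 - 1.12x → x* = 159.2764.
Between x* and x_m the wedge demand − SMC runs linearly from 0 to MEB(x_m), so the loss is a triangle.
DWL = ½ × 44.5770 × 54.8298 = 1222.0740.

DWL = $1222.07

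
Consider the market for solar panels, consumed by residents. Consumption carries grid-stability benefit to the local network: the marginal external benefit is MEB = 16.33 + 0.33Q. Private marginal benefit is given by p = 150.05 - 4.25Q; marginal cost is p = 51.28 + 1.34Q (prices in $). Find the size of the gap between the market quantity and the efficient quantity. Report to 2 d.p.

Market equilibrium (private): 51.28 + 1.34Q = 150.05 - 4.25Q → Q_m = 17.6691.
Social marginal benefit = demand + MEB = 166.38 - 3.92Q.
Set SMB = MC: 166.38 - 3.92Q = 51.28 + 1.34Q → Q* = 21.8821.
Gap = |17.6691 − 21.8821| = 4.2130.

4.21 units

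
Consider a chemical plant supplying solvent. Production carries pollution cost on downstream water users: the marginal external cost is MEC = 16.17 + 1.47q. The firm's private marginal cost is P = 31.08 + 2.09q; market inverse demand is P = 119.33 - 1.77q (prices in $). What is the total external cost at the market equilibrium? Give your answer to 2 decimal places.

$753.88

Market equilibrium (private): 31.08 + 2.09q = 119.33 - 1.77q → q_m = 22.8627.
Total external cost = ∫₀^{q_m} (16.17 + 1.47q) dq = 16.17×22.8627 + ½×1.47×22.8627² = 753.8766.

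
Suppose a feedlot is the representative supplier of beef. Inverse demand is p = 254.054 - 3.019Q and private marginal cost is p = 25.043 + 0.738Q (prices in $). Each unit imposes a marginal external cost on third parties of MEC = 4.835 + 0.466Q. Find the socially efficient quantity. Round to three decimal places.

Q* = 53.085

Social marginal cost = private MC + MEC = 29.878 + 1.204Q.
Set SMC = demand: 29.878 + 1.204Q = 254.054 - 3.019Q → Q* = 53.0845.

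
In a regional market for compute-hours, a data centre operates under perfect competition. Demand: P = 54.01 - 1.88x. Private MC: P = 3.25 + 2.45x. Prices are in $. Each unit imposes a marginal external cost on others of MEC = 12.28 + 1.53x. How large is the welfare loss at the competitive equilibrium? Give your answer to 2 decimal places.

DWL = $77.90

Market equilibrium (private): 3.25 + 2.45x = 54.01 - 1.88x → x_m = 11.7229.
Social marginal cost = private MC + MEC = 15.53 + 3.98x.
Set SMC = demand: 15.53 + 3.98x = 54.01 - 1.88x → x* = 6.5666.
The welfare-loss triangle has base |x_m − x*| and height MEC(x_m) (the vertical gap between SMC and demand is zero at x* and MEC at x_m).
DWL = ½ × 5.1563 × 30.2160 = 77.9014.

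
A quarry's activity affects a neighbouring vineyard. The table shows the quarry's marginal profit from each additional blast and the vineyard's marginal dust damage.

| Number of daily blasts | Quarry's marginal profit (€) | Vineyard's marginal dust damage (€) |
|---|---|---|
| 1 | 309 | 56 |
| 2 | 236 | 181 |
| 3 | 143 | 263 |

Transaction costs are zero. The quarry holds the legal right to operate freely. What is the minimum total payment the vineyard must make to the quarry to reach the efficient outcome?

€143

Left alone the quarry would choose level 3 (marginal profit stays positive).
Efficient level: k* = 2 (marginal profit ≥ marginal dust damage through 2).
The vineyard must at least cover the quarry's forgone profit from cutting 3→2: 143 = 143.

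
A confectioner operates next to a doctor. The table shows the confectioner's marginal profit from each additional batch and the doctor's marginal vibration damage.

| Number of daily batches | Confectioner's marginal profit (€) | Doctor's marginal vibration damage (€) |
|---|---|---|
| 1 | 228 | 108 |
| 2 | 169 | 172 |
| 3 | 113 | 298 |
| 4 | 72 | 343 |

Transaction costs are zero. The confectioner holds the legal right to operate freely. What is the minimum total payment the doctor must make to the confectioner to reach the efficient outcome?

€354

Left alone the confectioner would choose level 4 (marginal profit stays positive).
Efficient level: k* = 1 (marginal profit ≥ marginal vibration damage through 1).
The doctor must at least cover the confectioner's forgone profit from cutting 4→1: 169 + 113 + 72 = 354.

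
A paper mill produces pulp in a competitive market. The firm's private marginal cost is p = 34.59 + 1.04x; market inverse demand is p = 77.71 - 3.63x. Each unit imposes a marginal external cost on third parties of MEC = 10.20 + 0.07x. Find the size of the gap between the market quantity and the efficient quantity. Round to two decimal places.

Market equilibrium (private): 34.59 + 1.04x = 77.71 - 3.63x → x_m = 9.2334.
Social marginal cost = private MC + MEC = 44.79 + 1.11x.
Set SMC = demand: 44.79 + 1.11x = 77.71 - 3.63x → x* = 6.9451.
Gap = |9.2334 − 6.9451| = 2.2883.

2.29 units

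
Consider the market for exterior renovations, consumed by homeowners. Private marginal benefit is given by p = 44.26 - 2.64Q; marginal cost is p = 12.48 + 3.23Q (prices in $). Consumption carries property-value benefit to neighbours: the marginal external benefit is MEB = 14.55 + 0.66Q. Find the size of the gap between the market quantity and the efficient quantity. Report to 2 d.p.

Market equilibrium (private): 12.48 + 3.23Q = 44.26 - 2.64Q → Q_m = 5.4140.
Social marginal benefit = demand + MEB = 58.81 - 1.98Q.
Set SMB = MC: 58.81 - 1.98Q = 12.48 + 3.23Q → Q* = 8.8925.
Gap = |5.4140 − 8.8925| = 3.4785.

3.48 units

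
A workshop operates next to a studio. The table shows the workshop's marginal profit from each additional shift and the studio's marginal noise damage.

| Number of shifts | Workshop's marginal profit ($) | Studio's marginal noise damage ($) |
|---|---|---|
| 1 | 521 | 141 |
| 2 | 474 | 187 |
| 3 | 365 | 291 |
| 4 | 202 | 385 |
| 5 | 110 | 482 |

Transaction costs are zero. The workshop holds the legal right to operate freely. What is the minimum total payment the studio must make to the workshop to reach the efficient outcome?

$312

Left alone the workshop would choose level 5 (marginal profit stays positive).
Efficient level: k* = 3 (marginal profit ≥ marginal noise damage through 3).
The studio must at least cover the workshop's forgone profit from cutting 5→3: 202 + 110 = 312.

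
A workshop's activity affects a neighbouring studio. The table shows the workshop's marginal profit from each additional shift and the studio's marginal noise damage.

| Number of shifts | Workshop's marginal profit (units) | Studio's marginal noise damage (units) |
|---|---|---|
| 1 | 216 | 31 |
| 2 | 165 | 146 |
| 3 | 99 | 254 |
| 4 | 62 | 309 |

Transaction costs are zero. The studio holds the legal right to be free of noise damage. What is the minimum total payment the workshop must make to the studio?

177

Efficient level: marginal profit ≥ marginal noise damage through level 2, so k* = 2.
With the studio holding the right, the workshop must at least compensate total damage at k*: 31 + 146 = 177.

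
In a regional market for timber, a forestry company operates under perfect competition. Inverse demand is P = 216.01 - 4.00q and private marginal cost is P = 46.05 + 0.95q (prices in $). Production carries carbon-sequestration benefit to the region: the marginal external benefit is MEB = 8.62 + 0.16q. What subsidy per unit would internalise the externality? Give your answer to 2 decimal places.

Social marginal cost = private MC − MEB = 37.43 + 0.79q.
Set SMC = demand: 37.43 + 0.79q = 216.01 - 4.00q → q* = 37.2818.
The Pigouvian subsidy equals MEB at q*: 8.62 + 0.16×37.2818 = 14.5851.

subsidy = $14.59 per unit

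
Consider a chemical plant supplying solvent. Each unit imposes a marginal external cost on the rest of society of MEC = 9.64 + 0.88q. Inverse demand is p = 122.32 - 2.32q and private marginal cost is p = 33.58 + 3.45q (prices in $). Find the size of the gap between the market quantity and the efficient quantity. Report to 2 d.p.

Market equilibrium (private): 33.58 + 3.45q = 122.32 - 2.32q → q_m = 15.3795.
Social marginal cost = private MC + MEC = 43.22 + 4.33q.
Set SMC = demand: 43.22 + 4.33q = 122.32 - 2.32q → q* = 11.8947.
Gap = |15.3795 − 11.8947| = 3.4848.

3.48 units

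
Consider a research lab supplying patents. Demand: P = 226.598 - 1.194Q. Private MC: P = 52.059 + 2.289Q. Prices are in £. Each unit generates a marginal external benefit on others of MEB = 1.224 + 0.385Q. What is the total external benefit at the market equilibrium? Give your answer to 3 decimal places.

Market equilibrium (private): 52.059 + 2.289Q = 226.598 - 1.194Q → Q_m = 50.1117.
Total external benefit = ∫₀^{Q_m} (1.224 + 0.385Q) dQ = 1.224×50.1117 + ½×0.385×50.1117² = 544.7393.

£544.739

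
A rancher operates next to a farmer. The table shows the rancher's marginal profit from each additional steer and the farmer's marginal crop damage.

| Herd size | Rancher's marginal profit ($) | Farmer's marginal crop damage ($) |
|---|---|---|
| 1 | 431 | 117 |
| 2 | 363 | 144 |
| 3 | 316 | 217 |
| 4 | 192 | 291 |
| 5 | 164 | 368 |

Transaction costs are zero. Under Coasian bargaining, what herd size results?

3

Bargaining reaches the level where marginal profit last exceeds marginal crop damage.
That holds through level 3 (316 ≥ 217) but not at 4 (192 < 291).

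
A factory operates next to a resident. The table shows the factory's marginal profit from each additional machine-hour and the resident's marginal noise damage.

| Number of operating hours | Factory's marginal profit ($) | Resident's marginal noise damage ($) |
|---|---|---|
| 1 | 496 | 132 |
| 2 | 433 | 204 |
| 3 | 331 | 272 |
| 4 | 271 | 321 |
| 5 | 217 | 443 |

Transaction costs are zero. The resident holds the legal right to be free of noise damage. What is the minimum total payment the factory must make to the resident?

$608

Efficient level: marginal profit ≥ marginal noise damage through level 3, so k* = 3.
With the resident holding the right, the factory must at least compensate total damage at k*: 132 + 204 + 272 = 608.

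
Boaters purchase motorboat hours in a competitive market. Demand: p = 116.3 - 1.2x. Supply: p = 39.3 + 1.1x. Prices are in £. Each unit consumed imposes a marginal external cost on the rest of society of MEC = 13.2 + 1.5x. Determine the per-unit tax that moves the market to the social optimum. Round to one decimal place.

Social marginal benefit = demand − MEC = 103.1 - 2.7x.
Set SMB = MC: 103.1 - 2.7x = 39.3 + 1.1x → x* = 16.7895.
The Pigouvian tax equals MEC at x*: 13.2 + 1.5×16.7895 = 38.3843.

tax = £38.4 per unit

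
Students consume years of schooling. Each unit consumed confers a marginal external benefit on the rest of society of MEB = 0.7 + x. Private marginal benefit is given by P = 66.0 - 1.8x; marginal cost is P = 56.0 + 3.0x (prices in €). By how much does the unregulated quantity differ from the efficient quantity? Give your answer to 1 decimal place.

Market equilibrium (private): 56.0 + 3.0x = 66.0 - 1.8x → x_m = 2.0833.
Social marginal benefit = demand + MEB = 66.7 - 0.8x.
Set SMB = MC: 66.7 - 0.8x = 56.0 + 3.0x → x* = 2.8158.
Gap = |2.0833 − 2.8158| = 0.7325.

0.7 units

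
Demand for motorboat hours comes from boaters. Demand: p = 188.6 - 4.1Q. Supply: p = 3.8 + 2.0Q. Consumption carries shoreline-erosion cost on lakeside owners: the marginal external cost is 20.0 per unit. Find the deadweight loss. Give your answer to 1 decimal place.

Market equilibrium (private): 3.8 + 2.0Q = 188.6 - 4.1Q → Q_m = 30.2951.
Social marginal benefit = demand − MEC = 168.6 - 4.1Q.
Set SMB = MC: 168.6 - 4.1Q = 3.8 + 2.0Q → Q* = 27.0164.
The loss is the area between SMB and MC from Q* to Q_m; with linear curves that's a triangle of height MEC(Q_m).
DWL = ½ × 3.2787 × 20.0000 = 32.7870.

DWL = 32.8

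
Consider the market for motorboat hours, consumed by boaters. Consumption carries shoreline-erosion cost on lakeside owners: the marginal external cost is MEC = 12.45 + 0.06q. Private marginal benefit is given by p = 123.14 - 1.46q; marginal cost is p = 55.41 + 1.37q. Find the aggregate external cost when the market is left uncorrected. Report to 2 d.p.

315.15

Market equilibrium (private): 55.41 + 1.37q = 123.14 - 1.46q → q_m = 23.9329.
Total external cost = ∫₀^{q_m} (12.45 + 0.06q) dq = 12.45×23.9329 + ½×0.06×23.9329² = 315.1481.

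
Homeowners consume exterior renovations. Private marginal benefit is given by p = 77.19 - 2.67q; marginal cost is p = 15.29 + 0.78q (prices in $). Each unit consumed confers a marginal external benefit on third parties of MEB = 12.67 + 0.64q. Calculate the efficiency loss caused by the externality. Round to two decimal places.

DWL = $103.80

Market equilibrium (private): 15.29 + 0.78q = 77.19 - 2.67q → q_m = 17.9420.
Social marginal benefit = demand + MEB = 89.86 - 2.03q.
Set SMB = MC: 89.86 - 2.03q = 15.29 + 0.78q → q* = 26.5374.
Height of the DWL triangle at q_m is SMB(q_m) − MC(q_m) = MEB(q_m) = 24.1529.
DWL = ½ × 8.5954 × 24.1529 = 103.8019.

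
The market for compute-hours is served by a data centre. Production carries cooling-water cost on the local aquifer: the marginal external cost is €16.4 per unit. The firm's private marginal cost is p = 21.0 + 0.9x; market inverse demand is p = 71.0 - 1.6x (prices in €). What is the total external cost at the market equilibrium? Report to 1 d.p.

€328.0

Market equilibrium (private): 21.0 + 0.9x = 71.0 - 1.6x → x_m = 20.0000.
Total external cost = MEC × x_m = 16.4 × 20.0000 = 328.0000.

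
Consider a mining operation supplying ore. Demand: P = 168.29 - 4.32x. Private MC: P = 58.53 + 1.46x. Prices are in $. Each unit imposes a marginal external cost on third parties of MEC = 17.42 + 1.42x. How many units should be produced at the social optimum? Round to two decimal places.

x* = 12.83

Social marginal cost = private MC + MEC = 75.95 + 2.88x.
Set SMC = demand: 75.95 + 2.88x = 168.29 - 4.32x → x* = 12.8250.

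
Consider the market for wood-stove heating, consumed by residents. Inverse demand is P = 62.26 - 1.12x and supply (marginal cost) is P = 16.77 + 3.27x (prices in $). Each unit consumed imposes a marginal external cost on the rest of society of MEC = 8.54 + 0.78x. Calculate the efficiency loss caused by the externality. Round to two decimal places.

DWL = $26.72

Market equilibrium (private): 16.77 + 3.27x = 62.26 - 1.12x → x_m = 10.3622.
Social marginal benefit = demand − MEC = 53.72 - 1.90x.
Set SMB = MC: 53.72 - 1.90x = 16.77 + 3.27x → x* = 7.1470.
Between x* and x_m the wedge MC − SMB runs linearly from 0 to MEC(x_m), so the loss is a triangle.
DWL = ½ × 3.2152 × 16.6225 = 26.7223.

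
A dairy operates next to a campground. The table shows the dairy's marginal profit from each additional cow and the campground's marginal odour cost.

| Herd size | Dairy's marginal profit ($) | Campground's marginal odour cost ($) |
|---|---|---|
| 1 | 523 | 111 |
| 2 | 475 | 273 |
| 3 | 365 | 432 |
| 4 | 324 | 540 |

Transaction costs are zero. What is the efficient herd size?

2

Bargaining reaches the level where marginal profit last exceeds marginal odour cost.
That holds through level 2 (475 ≥ 273) but not at 3 (365 < 432).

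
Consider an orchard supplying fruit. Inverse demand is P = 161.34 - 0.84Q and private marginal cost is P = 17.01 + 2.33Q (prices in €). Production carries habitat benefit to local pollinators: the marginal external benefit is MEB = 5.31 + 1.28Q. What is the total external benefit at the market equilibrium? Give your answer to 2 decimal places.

Market equilibrium (private): 17.01 + 2.33Q = 161.34 - 0.84Q → Q_m = 45.5300.
Total external benefit = ∫₀^{Q_m} (5.31 + 1.28Q) dQ = 5.31×45.5300 + ½×1.28×45.5300² = 1568.4721.

€1568.47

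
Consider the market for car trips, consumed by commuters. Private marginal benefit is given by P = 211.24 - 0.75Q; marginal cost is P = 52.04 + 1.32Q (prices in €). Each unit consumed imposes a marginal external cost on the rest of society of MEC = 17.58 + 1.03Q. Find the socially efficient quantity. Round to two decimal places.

Q* = 45.68

Social marginal benefit = demand − MEC = 193.66 - 1.78Q.
Set SMB = MC: 193.66 - 1.78Q = 52.04 + 1.32Q → Q* = 45.6839.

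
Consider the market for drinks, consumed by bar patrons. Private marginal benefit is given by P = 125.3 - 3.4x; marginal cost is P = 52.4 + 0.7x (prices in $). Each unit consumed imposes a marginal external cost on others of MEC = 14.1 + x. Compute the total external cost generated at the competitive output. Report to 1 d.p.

$408.8

Market equilibrium (private): 52.4 + 0.7x = 125.3 - 3.4x → x_m = 17.7805.
Total external cost = ∫₀^{x_m} (14.1 + 1.0x) dx = 14.1×17.7805 + ½×1.0×17.7805² = 408.7781.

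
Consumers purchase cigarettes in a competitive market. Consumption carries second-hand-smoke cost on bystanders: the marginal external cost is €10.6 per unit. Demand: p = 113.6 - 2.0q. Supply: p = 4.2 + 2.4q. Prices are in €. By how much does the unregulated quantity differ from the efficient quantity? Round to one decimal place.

2.4 units

Market equilibrium (private): 4.2 + 2.4q = 113.6 - 2.0q → q_m = 24.8636.
Social marginal benefit = demand − MEC = 103.0 - 2.0q.
Set SMB = MC: 103.0 - 2.0q = 4.2 + 2.4q → q* = 22.4545.
Gap = |24.8636 − 22.4545| = 2.4091.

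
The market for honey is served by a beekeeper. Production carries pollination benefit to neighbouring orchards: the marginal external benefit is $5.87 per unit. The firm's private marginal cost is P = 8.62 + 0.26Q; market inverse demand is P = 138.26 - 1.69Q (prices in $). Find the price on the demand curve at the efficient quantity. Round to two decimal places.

P = $20.82

Social marginal cost = private MC − MEB = 2.75 + 0.26Q.
Set SMC = demand: 2.75 + 0.26Q = 138.26 - 1.69Q → Q* = 69.4923.
Consumer price on the demand curve at Q*: 138.26 − 1.69×69.4923 = 20.8180.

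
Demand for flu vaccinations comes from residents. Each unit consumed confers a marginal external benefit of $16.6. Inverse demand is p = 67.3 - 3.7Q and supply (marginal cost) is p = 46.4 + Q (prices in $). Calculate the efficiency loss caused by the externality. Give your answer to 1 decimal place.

Market equilibrium (private): 46.4 + Q = 67.3 - 3.7Q → Q_m = 4.4468.
Social marginal benefit = demand + MEB = 83.9 - 3.7Q.
Set SMB = MC: 83.9 - 3.7Q = 46.4 + Q → Q* = 7.9787.
The loss is the area between SMB and MC from Q* to Q_m; with linear curves that's a triangle of height MEB(Q_m).
DWL = ½ × 3.5319 × 16.6000 = 29.3148.

DWL = $29.3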